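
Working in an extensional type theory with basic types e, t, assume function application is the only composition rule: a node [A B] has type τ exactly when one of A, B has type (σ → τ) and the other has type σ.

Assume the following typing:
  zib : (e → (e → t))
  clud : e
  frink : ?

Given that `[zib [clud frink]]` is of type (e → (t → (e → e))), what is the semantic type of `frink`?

[zib [clud frink]] must have type (e → (t → (e → e))). The sister zib has type (e → (e → t)); that is not a function onto (e → (t → (e → e))), so [clud frink] must be the functor, of type ((e → (e → t)) → (e → (t → (e → e)))).
[clud frink] must have type ((e → (e → t)) → (e → (t → (e → e)))). The sister clud has type e; that is not a function onto ((e → (e → t)) → (e → (t → (e → e)))), so frink must be the functor, of type (e → ((e → (e → t)) → (e → (t → (e → e))))).

(e → ((e → (e → t)) → (e → (t → (e → e)))))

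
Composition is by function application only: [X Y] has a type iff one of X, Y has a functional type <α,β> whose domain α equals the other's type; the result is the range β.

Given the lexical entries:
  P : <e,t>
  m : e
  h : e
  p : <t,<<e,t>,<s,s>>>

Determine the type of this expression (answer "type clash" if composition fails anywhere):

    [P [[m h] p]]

[m h]: e with e — neither is a function whose domain matches the other; composition fails here.

type clash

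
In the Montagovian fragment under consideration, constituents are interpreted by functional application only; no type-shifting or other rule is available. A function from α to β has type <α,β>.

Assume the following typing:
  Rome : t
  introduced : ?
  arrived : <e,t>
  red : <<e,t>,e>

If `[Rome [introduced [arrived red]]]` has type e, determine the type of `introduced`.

<e,<t,e>>

[Rome [introduced [arrived red]]] is required to be e. Rome : t cannot yield e as functor, so [introduced [arrived red]] : <t,e>.
[introduced [arrived red]] is required to be <t,e>. [arrived red] : e cannot yield <t,e> as functor, so introduced : <e,<t,e>>.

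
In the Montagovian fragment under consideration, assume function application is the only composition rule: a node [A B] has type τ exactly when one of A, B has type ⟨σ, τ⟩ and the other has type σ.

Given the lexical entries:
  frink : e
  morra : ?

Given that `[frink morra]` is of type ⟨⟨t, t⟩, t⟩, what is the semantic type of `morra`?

[frink morra] must have type ⟨⟨t, t⟩, t⟩. The sister frink has type e; that is not a function onto ⟨⟨t, t⟩, t⟩, so morra must be the functor, of type ⟨e, ⟨⟨t, t⟩, t⟩⟩.

⟨e, ⟨⟨t, t⟩, t⟩⟩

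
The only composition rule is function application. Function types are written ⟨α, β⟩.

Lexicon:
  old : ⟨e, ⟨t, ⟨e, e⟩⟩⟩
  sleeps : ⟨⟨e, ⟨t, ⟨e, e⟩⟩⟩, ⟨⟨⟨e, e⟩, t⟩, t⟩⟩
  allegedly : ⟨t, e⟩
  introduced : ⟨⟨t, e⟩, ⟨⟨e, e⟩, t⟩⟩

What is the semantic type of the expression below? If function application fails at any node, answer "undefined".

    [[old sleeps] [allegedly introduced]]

At [old sleeps], sleeps : ⟨⟨e, ⟨t, ⟨e, e⟩⟩⟩, ⟨⟨⟨e, e⟩, t⟩, t⟩⟩ takes old : ⟨e, ⟨t, ⟨e, e⟩⟩⟩, giving ⟨⟨⟨e, e⟩, t⟩, t⟩.
At [allegedly introduced], introduced : ⟨⟨t, e⟩, ⟨⟨e, e⟩, t⟩⟩ takes allegedly : ⟨t, e⟩, giving ⟨⟨e, e⟩, t⟩.
At [[old sleeps] [allegedly introduced]], [old sleeps] : ⟨⟨⟨e, e⟩, t⟩, t⟩ takes [allegedly introduced] : ⟨⟨e, e⟩, t⟩, giving t.

t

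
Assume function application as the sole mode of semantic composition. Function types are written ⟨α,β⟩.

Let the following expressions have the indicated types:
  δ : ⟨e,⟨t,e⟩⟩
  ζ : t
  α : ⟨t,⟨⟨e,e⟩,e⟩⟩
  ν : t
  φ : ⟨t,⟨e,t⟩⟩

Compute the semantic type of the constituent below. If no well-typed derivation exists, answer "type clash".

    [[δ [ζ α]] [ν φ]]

type clash

[ζ α] — α of type ⟨t,⟨⟨e,e⟩,e⟩⟩ combines with ζ of type t: type ⟨⟨e,e⟩,e⟩.
[δ [ζ α]]: ⟨e,⟨t,e⟩⟩ with ⟨⟨e,e⟩,e⟩ — neither is a function whose domain matches the other; composition fails here.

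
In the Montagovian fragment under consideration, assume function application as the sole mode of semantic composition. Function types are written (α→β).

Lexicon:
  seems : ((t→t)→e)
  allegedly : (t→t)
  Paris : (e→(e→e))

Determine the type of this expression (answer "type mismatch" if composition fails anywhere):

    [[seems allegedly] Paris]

(e→e)

[seems allegedly]: seems is ((t→t)→e), allegedly is (t→t); result e.
[[seems allegedly] Paris]: Paris is (e→(e→e)), [seems allegedly] is e; result (e→e).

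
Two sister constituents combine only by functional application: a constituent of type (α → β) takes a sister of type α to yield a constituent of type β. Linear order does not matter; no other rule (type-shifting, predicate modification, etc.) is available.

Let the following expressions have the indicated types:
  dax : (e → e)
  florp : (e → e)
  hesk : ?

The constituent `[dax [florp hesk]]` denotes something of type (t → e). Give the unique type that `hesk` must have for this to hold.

((e → e) → ((e → e) → (t → e)))

For [dax [florp hesk]] to have type (t → e) with dax of type (e → e), [florp hesk] must be the function: [florp hesk] : ((e → e) → (t → e)).
For [florp hesk] to have type ((e → e) → (t → e)) with florp of type (e → e), hesk must be the function: hesk : ((e → e) → ((e → e) → (t → e))).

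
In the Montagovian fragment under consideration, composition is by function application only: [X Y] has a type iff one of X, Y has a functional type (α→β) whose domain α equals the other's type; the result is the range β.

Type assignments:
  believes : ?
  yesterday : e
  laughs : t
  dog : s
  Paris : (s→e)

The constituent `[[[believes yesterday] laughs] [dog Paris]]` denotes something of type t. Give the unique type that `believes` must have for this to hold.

(e→(t→(e→t)))

[[[believes yesterday] laughs] [dog Paris]] must have type t. The sister [dog Paris] has type e; that is not a function onto t, so [[believes yesterday] laughs] must be the functor, of type (e→t).
[[believes yesterday] laughs] must have type (e→t). The sister laughs has type t; that is not a function onto (e→t), so [believes yesterday] must be the functor, of type (t→(e→t)).
[believes yesterday] must have type (t→(e→t)). The sister yesterday has type e; that is not a function onto (t→(e→t)), so believes must be the functor, of type (e→(t→(e→t))).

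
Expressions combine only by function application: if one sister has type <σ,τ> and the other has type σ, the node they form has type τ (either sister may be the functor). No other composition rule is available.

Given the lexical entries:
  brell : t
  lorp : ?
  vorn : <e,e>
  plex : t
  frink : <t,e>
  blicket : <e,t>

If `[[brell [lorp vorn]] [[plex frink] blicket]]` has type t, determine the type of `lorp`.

<<e,e>,<t,<t,t>>>

[[brell [lorp vorn]] [[plex frink] blicket]] must have type t. The sister [[plex frink] blicket] has type t; that is not a function onto t, so [brell [lorp vorn]] must be the functor, of type <t,t>.
[brell [lorp vorn]] must have type <t,t>. The sister brell has type t; that is not a function onto <t,t>, so [lorp vorn] must be the functor, of type <t,<t,t>>.
[lorp vorn] must have type <t,<t,t>>. The sister vorn has type <e,e>; that is not a function onto <t,<t,t>>, so lorp must be the functor, of type <<e,e>,<t,<t,t>>>.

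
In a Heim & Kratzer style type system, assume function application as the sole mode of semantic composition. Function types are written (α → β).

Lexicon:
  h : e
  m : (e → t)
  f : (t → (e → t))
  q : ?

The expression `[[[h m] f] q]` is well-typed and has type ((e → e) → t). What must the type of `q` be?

For [[[h m] f] q] to have type ((e → e) → t) with [[h m] f] of type (e → t), q must be the function: q : ((e → t) → ((e → e) → t)).

((e → t) → ((e → e) → t))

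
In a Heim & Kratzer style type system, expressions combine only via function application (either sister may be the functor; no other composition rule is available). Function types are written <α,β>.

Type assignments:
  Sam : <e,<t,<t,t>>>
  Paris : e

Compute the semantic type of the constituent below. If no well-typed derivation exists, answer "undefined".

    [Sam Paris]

[Sam Paris]: <e,<t,<t,t>>> applied to e yields <t,<t,t>>.

<t,<t,t>>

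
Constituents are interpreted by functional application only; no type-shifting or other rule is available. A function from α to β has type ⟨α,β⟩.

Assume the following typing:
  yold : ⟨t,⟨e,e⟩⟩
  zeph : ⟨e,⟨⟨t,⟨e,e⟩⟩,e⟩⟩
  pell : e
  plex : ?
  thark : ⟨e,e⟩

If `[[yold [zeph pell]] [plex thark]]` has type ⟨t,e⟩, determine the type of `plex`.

⟨⟨e,e⟩,⟨e,⟨t,e⟩⟩⟩

[[yold [zeph pell]] [plex thark]] is required to be ⟨t,e⟩. [yold [zeph pell]] : e cannot yield ⟨t,e⟩ as functor, so [plex thark] : ⟨e,⟨t,e⟩⟩.
[plex thark] is required to be ⟨e,⟨t,e⟩⟩. thark : ⟨e,e⟩ cannot yield ⟨e,⟨t,e⟩⟩ as functor, so plex : ⟨⟨e,e⟩,⟨e,⟨t,e⟩⟩⟩.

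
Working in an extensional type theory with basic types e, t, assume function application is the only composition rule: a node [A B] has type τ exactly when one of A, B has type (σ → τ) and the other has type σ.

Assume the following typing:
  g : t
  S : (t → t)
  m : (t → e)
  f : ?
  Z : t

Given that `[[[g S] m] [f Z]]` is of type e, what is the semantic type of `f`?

(t → (e → e))

For [[[g S] m] [f Z]] to have type e with [[g S] m] of type e, [f Z] must be the function: [f Z] : (e → e).
For [f Z] to have type (e → e) with Z of type t, f must be the function: f : (t → (e → e)).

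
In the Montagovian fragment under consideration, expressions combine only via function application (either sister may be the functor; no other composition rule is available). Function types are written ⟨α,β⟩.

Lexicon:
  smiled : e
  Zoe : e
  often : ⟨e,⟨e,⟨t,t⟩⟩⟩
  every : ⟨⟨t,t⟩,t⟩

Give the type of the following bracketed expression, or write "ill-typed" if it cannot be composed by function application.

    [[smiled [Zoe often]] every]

[Zoe often] — often of type ⟨e,⟨e,⟨t,t⟩⟩⟩ combines with Zoe of type e: type ⟨e,⟨t,t⟩⟩.
[smiled [Zoe often]] — [Zoe often] of type ⟨e,⟨t,t⟩⟩ combines with smiled of type e: type ⟨t,t⟩.
[[smiled [Zoe often]] every] — every of type ⟨⟨t,t⟩,t⟩ combines with [smiled [Zoe often]] of type ⟨t,t⟩: type t.

t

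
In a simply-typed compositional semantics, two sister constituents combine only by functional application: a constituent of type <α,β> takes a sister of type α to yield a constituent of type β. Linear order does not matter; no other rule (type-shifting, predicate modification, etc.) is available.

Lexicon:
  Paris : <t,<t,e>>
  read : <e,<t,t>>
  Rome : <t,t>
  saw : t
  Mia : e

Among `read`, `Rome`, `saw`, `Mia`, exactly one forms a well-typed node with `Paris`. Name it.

saw

read : <e,<t,t>> — neither side's domain matches the other.
Rome : <t,t> — neither side's domain matches the other.
saw — combines: Paris : <t,<t,e>> takes saw : t as argument, giving <t,e>.
Mia : e — neither side's domain matches the other.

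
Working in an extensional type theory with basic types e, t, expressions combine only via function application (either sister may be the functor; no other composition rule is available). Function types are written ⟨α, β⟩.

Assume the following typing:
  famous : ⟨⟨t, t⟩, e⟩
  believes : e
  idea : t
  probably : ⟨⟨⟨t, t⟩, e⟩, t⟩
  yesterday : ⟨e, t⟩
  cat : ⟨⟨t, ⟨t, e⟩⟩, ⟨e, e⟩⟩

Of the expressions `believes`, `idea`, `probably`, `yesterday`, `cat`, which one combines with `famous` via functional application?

probably

believes : e — famous needs ⟨t, t⟩; believes needs nothing (atomic); neither fits.
idea : t — famous needs ⟨t, t⟩; idea needs nothing (atomic); neither fits.
probably — combines: probably : ⟨⟨⟨t, t⟩, e⟩, t⟩ takes famous : ⟨⟨t, t⟩, e⟩ as argument, giving t.
yesterday : ⟨e, t⟩ — famous needs ⟨t, t⟩; yesterday needs e; neither fits.
cat : ⟨⟨t, ⟨t, e⟩⟩, ⟨e, e⟩⟩ — famous needs ⟨t, t⟩; cat needs ⟨t, ⟨t, e⟩⟩; neither fits.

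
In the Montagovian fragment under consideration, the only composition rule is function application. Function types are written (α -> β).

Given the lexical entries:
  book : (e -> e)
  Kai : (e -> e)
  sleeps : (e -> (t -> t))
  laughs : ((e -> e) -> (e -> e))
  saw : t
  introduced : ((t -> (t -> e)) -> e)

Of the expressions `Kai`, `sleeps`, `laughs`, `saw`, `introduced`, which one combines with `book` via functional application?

Kai : (e -> e) — no; book wants e, and Kai wants e.
sleeps : (e -> (t -> t)) — no; book wants e, and sleeps wants e.
laughs — combines: laughs : ((e -> e) -> (e -> e)) takes book : (e -> e) as argument, giving (e -> e).
saw : t — no; book wants e, and saw wants nothing (atomic).
introduced : ((t -> (t -> e)) -> e) — no; book wants e, and introduced wants (t -> (t -> e)).

laughs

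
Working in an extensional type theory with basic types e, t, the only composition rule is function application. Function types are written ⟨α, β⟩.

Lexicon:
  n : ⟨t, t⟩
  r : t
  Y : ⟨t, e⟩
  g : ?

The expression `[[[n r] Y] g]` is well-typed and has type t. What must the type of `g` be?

At [[[n r] Y] g] (required: t): [[n r] Y] is e, which is not a function with range t; hence g is the functor — type ⟨e, t⟩.

⟨e, t⟩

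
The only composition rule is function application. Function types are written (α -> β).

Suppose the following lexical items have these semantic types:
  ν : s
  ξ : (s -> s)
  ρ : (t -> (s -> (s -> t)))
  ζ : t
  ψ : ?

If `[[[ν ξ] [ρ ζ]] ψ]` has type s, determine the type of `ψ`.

((s -> t) -> s)

For [[[ν ξ] [ρ ζ]] ψ] to have type s with [[ν ξ] [ρ ζ]] of type (s -> t), ψ must be the function: ψ : ((s -> t) -> s).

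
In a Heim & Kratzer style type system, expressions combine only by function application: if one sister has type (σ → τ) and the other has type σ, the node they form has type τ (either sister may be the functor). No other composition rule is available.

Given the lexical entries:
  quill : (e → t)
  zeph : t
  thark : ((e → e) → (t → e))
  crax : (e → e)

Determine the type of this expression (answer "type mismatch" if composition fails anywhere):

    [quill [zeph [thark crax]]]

At [thark crax], thark : ((e → e) → (t → e)) takes crax : (e → e), giving (t → e).
At [zeph [thark crax]], [thark crax] : (t → e) takes zeph : t, giving e.
At [quill [zeph [thark crax]]], quill : (e → t) takes [zeph [thark crax]] : e, giving t.

t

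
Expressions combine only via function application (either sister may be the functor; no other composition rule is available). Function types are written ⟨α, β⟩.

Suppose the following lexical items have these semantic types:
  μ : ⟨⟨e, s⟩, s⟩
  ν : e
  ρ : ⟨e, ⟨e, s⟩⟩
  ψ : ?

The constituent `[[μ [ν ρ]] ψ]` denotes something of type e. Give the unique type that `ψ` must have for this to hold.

[[μ [ν ρ]] ψ] is required to be e. [μ [ν ρ]] : s cannot yield e as functor, so ψ : ⟨s, e⟩.

⟨s, e⟩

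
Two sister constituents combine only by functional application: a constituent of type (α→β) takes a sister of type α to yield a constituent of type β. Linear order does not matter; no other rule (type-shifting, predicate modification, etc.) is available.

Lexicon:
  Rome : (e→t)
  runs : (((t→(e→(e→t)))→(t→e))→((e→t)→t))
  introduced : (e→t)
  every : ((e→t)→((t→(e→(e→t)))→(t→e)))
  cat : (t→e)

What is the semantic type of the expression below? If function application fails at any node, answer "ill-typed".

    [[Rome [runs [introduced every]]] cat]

[introduced every]: functor every : ((e→t)→((t→(e→(e→t)))→(t→e))), argument introduced : (e→t); result ((t→(e→(e→t)))→(t→e)).
[runs [introduced every]]: functor runs : (((t→(e→(e→t)))→(t→e))→((e→t)→t)), argument [introduced every] : ((t→(e→(e→t)))→(t→e)); result ((e→t)→t).
[Rome [runs [introduced every]]]: functor [runs [introduced every]] : ((e→t)→t), argument Rome : (e→t); result t.
[[Rome [runs [introduced every]]] cat]: functor cat : (t→e), argument [Rome [runs [introduced every]]] : t; result e.

e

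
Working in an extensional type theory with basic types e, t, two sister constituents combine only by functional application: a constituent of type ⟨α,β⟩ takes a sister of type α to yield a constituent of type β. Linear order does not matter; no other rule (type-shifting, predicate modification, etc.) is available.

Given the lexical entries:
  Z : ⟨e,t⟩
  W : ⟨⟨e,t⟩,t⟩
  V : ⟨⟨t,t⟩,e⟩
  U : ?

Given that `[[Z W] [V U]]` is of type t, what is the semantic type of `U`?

For [[Z W] [V U]] to have type t with [Z W] of type t, [V U] must be the function: [V U] : ⟨t,t⟩.
For [V U] to have type ⟨t,t⟩ with V of type ⟨⟨t,t⟩,e⟩, U must be the function: U : ⟨⟨⟨t,t⟩,e⟩,⟨t,t⟩⟩.

⟨⟨⟨t,t⟩,e⟩,⟨t,t⟩⟩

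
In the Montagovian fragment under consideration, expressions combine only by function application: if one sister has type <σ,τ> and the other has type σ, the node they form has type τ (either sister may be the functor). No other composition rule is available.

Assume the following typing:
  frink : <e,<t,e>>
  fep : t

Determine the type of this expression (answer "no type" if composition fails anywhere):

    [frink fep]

[frink fep]: <e,<t,e>> and t cannot combine by function application — type clash.

no type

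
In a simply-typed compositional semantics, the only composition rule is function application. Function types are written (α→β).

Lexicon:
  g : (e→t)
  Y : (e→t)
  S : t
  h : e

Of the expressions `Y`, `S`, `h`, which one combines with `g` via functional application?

h

Y : (e→t) — neither side's domain matches the other.
S : t — neither side's domain matches the other.
h — combines: g : (e→t) takes h : e as argument, giving t.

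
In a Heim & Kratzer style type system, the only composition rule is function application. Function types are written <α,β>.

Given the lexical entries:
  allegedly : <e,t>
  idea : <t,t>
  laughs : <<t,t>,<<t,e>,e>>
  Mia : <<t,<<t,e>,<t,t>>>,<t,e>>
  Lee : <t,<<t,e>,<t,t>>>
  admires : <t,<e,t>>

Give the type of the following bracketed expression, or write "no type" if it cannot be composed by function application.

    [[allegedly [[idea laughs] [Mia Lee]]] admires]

<e,t>

[idea laughs]: laughs is <<t,t>,<<t,e>,e>>, idea is <t,t>; result <<t,e>,e>.
[Mia Lee]: Mia is <<t,<<t,e>,<t,t>>>,<t,e>>, Lee is <t,<<t,e>,<t,t>>>; result <t,e>.
[[idea laughs] [Mia Lee]]: [idea laughs] is <<t,e>,e>, [Mia Lee] is <t,e>; result e.
[allegedly [[idea laughs] [Mia Lee]]]: allegedly is <e,t>, [[idea laughs] [Mia Lee]] is e; result t.
[[allegedly [[idea laughs] [Mia Lee]]] admires]: admires is <t,<e,t>>, [allegedly [[idea laughs] [Mia Lee]]] is t; result <e,t>.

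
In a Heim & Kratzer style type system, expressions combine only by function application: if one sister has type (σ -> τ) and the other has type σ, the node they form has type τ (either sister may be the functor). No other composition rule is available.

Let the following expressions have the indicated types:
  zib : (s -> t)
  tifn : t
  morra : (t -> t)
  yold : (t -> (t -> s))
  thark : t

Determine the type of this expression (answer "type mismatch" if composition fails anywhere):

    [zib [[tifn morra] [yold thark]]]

[tifn morra]: morra is (t -> t), tifn is t; result t.
[yold thark]: yold is (t -> (t -> s)), thark is t; result (t -> s).
[[tifn morra] [yold thark]]: [yold thark] is (t -> s), [tifn morra] is t; result s.
[zib [[tifn morra] [yold thark]]]: zib is (s -> t), [[tifn morra] [yold thark]] is s; result t.

t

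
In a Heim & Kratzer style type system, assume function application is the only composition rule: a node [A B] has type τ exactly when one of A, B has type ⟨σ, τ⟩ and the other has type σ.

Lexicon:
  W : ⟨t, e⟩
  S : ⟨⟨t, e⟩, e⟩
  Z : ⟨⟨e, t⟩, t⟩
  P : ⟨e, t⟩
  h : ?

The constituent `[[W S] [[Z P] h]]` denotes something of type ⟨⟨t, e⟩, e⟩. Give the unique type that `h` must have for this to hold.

[[W S] [[Z P] h]] is required to be ⟨⟨t, e⟩, e⟩. [W S] : e cannot yield ⟨⟨t, e⟩, e⟩ as functor, so [[Z P] h] : ⟨e, ⟨⟨t, e⟩, e⟩⟩.
[[Z P] h] is required to be ⟨e, ⟨⟨t, e⟩, e⟩⟩. [Z P] : t cannot yield ⟨e, ⟨⟨t, e⟩, e⟩⟩ as functor, so h : ⟨t, ⟨e, ⟨⟨t, e⟩, e⟩⟩⟩.

⟨t, ⟨e, ⟨⟨t, e⟩, e⟩⟩⟩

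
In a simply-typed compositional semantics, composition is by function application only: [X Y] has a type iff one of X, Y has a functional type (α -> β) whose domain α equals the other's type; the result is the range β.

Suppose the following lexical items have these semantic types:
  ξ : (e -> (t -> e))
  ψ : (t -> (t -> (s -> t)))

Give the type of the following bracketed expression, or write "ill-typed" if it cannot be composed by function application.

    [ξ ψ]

[ξ ψ]: (e -> (t -> e)) with (t -> (t -> (s -> t))) — neither is a function whose domain matches the other; composition fails here.

ill-typed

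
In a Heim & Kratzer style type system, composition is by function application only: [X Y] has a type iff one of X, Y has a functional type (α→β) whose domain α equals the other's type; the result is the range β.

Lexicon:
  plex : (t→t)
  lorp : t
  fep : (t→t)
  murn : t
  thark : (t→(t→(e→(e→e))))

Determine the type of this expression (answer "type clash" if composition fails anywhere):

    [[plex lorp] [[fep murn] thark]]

(e→(e→e))

[plex lorp]: plex is (t→t), lorp is t; result t.
[fep murn]: fep is (t→t), murn is t; result t.
[[fep murn] thark]: thark is (t→(t→(e→(e→e)))), [fep murn] is t; result (t→(e→(e→e))).
[[plex lorp] [[fep murn] thark]]: [[fep murn] thark] is (t→(e→(e→e))), [plex lorp] is t; result (e→(e→e)).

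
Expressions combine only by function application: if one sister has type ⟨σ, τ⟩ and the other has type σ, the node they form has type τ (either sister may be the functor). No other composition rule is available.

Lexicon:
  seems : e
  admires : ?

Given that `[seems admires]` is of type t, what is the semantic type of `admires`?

[seems admires] must have type t. The sister seems has type e; that is not a function onto t, so admires must be the functor, of type ⟨e, t⟩.

⟨e, t⟩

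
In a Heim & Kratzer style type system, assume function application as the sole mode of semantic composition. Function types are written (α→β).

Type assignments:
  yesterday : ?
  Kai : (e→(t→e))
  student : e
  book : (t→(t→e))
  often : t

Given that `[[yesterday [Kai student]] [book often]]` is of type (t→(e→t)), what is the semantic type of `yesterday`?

((t→e)→((t→e)→(t→(e→t))))

For [[yesterday [Kai student]] [book often]] to have type (t→(e→t)) with [book often] of type (t→e), [yesterday [Kai student]] must be the function: [yesterday [Kai student]] : ((t→e)→(t→(e→t))).
For [yesterday [Kai student]] to have type ((t→e)→(t→(e→t))) with [Kai student] of type (t→e), yesterday must be the function: yesterday : ((t→e)→((t→e)→(t→(e→t)))).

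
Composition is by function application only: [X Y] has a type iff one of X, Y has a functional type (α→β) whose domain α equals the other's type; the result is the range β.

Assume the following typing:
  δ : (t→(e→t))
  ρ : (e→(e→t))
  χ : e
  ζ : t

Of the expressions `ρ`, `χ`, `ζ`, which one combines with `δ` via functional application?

ζ

ρ : (e→(e→t)) — does not combine with δ.
χ : e — does not combine with δ.
ζ — combines: δ : (t→(e→t)) takes ζ : t as argument, giving (e→t).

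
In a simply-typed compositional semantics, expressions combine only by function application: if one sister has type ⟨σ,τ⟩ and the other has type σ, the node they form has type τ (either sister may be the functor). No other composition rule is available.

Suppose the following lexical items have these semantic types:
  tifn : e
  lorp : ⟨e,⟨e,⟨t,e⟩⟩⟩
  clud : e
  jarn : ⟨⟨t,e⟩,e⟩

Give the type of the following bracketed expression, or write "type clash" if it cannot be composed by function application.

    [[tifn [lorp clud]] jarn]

[lorp clud]: functor lorp : ⟨e,⟨e,⟨t,e⟩⟩⟩, argument clud : e; result ⟨e,⟨t,e⟩⟩.
[tifn [lorp clud]]: functor [lorp clud] : ⟨e,⟨t,e⟩⟩, argument tifn : e; result ⟨t,e⟩.
[[tifn [lorp clud]] jarn]: functor jarn : ⟨⟨t,e⟩,e⟩, argument [tifn [lorp clud]] : ⟨t,e⟩; result e.

e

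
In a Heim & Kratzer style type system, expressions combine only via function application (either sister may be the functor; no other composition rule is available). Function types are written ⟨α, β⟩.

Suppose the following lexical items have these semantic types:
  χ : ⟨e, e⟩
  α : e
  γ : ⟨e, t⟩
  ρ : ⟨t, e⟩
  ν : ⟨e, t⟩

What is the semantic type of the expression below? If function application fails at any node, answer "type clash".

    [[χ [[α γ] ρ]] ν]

t

[α γ]: ⟨e, t⟩ applied to e yields t.
[[α γ] ρ]: ⟨t, e⟩ applied to t yields e.
[χ [[α γ] ρ]]: ⟨e, e⟩ applied to e yields e.
[[χ [[α γ] ρ]] ν]: ⟨e, t⟩ applied to e yields t.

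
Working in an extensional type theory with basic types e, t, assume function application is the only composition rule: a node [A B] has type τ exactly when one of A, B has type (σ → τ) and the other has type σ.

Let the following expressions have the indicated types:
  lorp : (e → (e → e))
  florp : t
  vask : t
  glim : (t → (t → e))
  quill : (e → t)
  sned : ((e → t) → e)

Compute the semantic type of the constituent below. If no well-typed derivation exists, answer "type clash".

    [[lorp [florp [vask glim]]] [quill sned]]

e

[vask glim]: glim is (t → (t → e)), vask is t; result (t → e).
[florp [vask glim]]: [vask glim] is (t → e), florp is t; result e.
[lorp [florp [vask glim]]]: lorp is (e → (e → e)), [florp [vask glim]] is e; result (e → e).
[quill sned]: sned is ((e → t) → e), quill is (e → t); result e.
[[lorp [florp [vask glim]]] [quill sned]]: [lorp [florp [vask glim]]] is (e → e), [quill sned] is e; result e.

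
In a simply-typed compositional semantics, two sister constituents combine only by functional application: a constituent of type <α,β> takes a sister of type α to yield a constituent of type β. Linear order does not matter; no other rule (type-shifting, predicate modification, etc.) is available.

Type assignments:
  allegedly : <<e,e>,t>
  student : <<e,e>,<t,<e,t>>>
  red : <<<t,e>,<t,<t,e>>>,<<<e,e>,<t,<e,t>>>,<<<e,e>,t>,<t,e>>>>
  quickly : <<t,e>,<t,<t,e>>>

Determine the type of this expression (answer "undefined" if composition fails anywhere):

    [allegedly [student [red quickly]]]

<t,e>

[red quickly]: <<<t,e>,<t,<t,e>>>,<<<e,e>,<t,<e,t>>>,<<<e,e>,t>,<t,e>>>> applied to <<t,e>,<t,<t,e>>> yields <<<e,e>,<t,<e,t>>>,<<<e,e>,t>,<t,e>>>.
[student [red quickly]]: <<<e,e>,<t,<e,t>>>,<<<e,e>,t>,<t,e>>> applied to <<e,e>,<t,<e,t>>> yields <<<e,e>,t>,<t,e>>.
[allegedly [student [red quickly]]]: <<<e,e>,t>,<t,e>> applied to <<e,e>,t> yields <t,e>.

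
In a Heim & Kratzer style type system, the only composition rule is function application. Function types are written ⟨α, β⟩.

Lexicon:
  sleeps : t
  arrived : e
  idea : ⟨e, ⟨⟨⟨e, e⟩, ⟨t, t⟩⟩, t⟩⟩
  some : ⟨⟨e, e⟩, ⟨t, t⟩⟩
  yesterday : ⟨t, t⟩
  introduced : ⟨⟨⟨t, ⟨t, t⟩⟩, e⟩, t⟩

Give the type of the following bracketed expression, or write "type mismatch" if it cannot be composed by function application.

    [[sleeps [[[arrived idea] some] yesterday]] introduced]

[arrived idea] — idea of type ⟨e, ⟨⟨⟨e, e⟩, ⟨t, t⟩⟩, t⟩⟩ combines with arrived of type e: type ⟨⟨⟨e, e⟩, ⟨t, t⟩⟩, t⟩.
[[arrived idea] some] — [arrived idea] of type ⟨⟨⟨e, e⟩, ⟨t, t⟩⟩, t⟩ combines with some of type ⟨⟨e, e⟩, ⟨t, t⟩⟩: type t.
[[[arrived idea] some] yesterday] — yesterday of type ⟨t, t⟩ combines with [[arrived idea] some] of type t: type t.
[sleeps [[[arrived idea] some] yesterday]]: t and t cannot combine by function application — type clash.

type mismatch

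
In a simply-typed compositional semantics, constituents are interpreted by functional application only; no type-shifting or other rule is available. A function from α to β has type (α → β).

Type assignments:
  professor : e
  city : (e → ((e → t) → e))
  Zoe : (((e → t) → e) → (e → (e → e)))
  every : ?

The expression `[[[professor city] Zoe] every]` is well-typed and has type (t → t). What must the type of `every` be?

At [[[professor city] Zoe] every] (required: (t → t)): [[professor city] Zoe] is (e → (e → e)), which is not a function with range (t → t); hence every is the functor — type ((e → (e → e)) → (t → t)).

((e → (e → e)) → (t → t))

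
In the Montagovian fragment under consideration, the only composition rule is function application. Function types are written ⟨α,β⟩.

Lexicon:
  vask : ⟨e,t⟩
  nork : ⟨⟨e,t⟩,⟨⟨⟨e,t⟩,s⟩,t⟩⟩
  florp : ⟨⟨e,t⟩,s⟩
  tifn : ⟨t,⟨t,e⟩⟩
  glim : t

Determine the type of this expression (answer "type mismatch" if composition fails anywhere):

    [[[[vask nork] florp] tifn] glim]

At [vask nork], nork : ⟨⟨e,t⟩,⟨⟨⟨e,t⟩,s⟩,t⟩⟩ takes vask : ⟨e,t⟩, giving ⟨⟨⟨e,t⟩,s⟩,t⟩.
At [[vask nork] florp], [vask nork] : ⟨⟨⟨e,t⟩,s⟩,t⟩ takes florp : ⟨⟨e,t⟩,s⟩, giving t.
At [[[vask nork] florp] tifn], tifn : ⟨t,⟨t,e⟩⟩ takes [[vask nork] florp] : t, giving ⟨t,e⟩.
At [[[[vask nork] florp] tifn] glim], [[[vask nork] florp] tifn] : ⟨t,e⟩ takes glim : t, giving e.

e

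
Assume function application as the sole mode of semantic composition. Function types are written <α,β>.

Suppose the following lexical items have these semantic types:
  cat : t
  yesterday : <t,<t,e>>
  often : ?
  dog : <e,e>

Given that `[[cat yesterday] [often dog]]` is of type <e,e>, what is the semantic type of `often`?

<<e,e>,<<t,e>,<e,e>>>

At [[cat yesterday] [often dog]] (required: <e,e>): [cat yesterday] is <t,e>, which is not a function with range <e,e>; hence [often dog] is the functor — type <<t,e>,<e,e>>.
At [often dog] (required: <<t,e>,<e,e>>): dog is <e,e>, which is not a function with range <<t,e>,<e,e>>; hence often is the functor — type <<e,e>,<<t,e>,<e,e>>>.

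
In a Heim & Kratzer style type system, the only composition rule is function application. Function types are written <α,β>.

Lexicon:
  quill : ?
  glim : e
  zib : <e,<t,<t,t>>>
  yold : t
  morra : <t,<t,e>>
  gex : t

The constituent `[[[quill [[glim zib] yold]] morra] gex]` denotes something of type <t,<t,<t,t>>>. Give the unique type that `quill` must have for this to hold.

[[[quill [[glim zib] yold]] morra] gex] is required to be <t,<t,<t,t>>>. gex : t cannot yield <t,<t,<t,t>>> as functor, so [[quill [[glim zib] yold]] morra] : <t,<t,<t,<t,t>>>>.
[[quill [[glim zib] yold]] morra] is required to be <t,<t,<t,<t,t>>>>. morra : <t,<t,e>> cannot yield <t,<t,<t,<t,t>>>> as functor, so [quill [[glim zib] yold]] : <<t,<t,e>>,<t,<t,<t,<t,t>>>>>.
[quill [[glim zib] yold]] is required to be <<t,<t,e>>,<t,<t,<t,<t,t>>>>>. [[glim zib] yold] : <t,t> cannot yield <<t,<t,e>>,<t,<t,<t,<t,t>>>>> as functor, so quill : <<t,t>,<<t,<t,e>>,<t,<t,<t,<t,t>>>>>>.

<<t,t>,<<t,<t,e>>,<t,<t,<t,<t,t>>>>>>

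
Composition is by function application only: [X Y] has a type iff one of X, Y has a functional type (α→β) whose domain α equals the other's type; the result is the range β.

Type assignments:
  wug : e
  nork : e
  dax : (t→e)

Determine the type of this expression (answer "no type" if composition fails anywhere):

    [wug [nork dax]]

no type

At [nork dax]: neither e nor (t→e) can take the other as argument; the node is ill-typed.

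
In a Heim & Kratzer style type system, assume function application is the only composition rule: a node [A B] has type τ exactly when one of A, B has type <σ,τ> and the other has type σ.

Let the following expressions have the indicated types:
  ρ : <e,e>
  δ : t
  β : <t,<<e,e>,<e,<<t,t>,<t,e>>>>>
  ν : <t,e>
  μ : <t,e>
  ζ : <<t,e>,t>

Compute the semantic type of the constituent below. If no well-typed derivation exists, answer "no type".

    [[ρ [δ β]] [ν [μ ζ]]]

<<t,t>,<t,e>>

[δ β]: functor β : <t,<<e,e>,<e,<<t,t>,<t,e>>>>>, argument δ : t; result <<e,e>,<e,<<t,t>,<t,e>>>>.
[ρ [δ β]]: functor [δ β] : <<e,e>,<e,<<t,t>,<t,e>>>>, argument ρ : <e,e>; result <e,<<t,t>,<t,e>>>.
[μ ζ]: functor ζ : <<t,e>,t>, argument μ : <t,e>; result t.
[ν [μ ζ]]: functor ν : <t,e>, argument [μ ζ] : t; result e.
[[ρ [δ β]] [ν [μ ζ]]]: functor [ρ [δ β]] : <e,<<t,t>,<t,e>>>, argument [ν [μ ζ]] : e; result <<t,t>,<t,e>>.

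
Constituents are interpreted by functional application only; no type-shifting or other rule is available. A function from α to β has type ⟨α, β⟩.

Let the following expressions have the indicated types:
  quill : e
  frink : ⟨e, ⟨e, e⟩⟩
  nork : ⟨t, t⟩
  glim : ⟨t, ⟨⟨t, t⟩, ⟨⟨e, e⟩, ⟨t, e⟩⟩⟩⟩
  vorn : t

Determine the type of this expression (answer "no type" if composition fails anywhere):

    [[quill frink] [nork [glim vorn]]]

⟨t, e⟩

[quill frink]: ⟨e, ⟨e, e⟩⟩ applied to e yields ⟨e, e⟩.
[glim vorn]: ⟨t, ⟨⟨t, t⟩, ⟨⟨e, e⟩, ⟨t, e⟩⟩⟩⟩ applied to t yields ⟨⟨t, t⟩, ⟨⟨e, e⟩, ⟨t, e⟩⟩⟩.
[nork [glim vorn]]: ⟨⟨t, t⟩, ⟨⟨e, e⟩, ⟨t, e⟩⟩⟩ applied to ⟨t, t⟩ yields ⟨⟨e, e⟩, ⟨t, e⟩⟩.
[[quill frink] [nork [glim vorn]]]: ⟨⟨e, e⟩, ⟨t, e⟩⟩ applied to ⟨e, e⟩ yields ⟨t, e⟩.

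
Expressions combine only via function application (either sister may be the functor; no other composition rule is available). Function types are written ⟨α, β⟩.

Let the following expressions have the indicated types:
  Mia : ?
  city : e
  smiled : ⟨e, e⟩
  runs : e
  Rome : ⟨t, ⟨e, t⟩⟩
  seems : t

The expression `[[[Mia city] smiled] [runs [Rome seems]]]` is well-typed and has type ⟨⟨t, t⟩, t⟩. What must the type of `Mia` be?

At [[[Mia city] smiled] [runs [Rome seems]]] (required: ⟨⟨t, t⟩, t⟩): [runs [Rome seems]] is t, which is not a function with range ⟨⟨t, t⟩, t⟩; hence [[Mia city] smiled] is the functor — type ⟨t, ⟨⟨t, t⟩, t⟩⟩.
At [[Mia city] smiled] (required: ⟨t, ⟨⟨t, t⟩, t⟩⟩): smiled is ⟨e, e⟩, which is not a function with range ⟨t, ⟨⟨t, t⟩, t⟩⟩; hence [Mia city] is the functor — type ⟨⟨e, e⟩, ⟨t, ⟨⟨t, t⟩, t⟩⟩⟩.
At [Mia city] (required: ⟨⟨e, e⟩, ⟨t, ⟨⟨t, t⟩, t⟩⟩⟩): city is e, which is not a function with range ⟨⟨e, e⟩, ⟨t, ⟨⟨t, t⟩, t⟩⟩⟩; hence Mia is the functor — type ⟨e, ⟨⟨e, e⟩, ⟨t, ⟨⟨t, t⟩, t⟩⟩⟩⟩.

⟨e, ⟨⟨e, e⟩, ⟨t, ⟨⟨t, t⟩, t⟩⟩⟩⟩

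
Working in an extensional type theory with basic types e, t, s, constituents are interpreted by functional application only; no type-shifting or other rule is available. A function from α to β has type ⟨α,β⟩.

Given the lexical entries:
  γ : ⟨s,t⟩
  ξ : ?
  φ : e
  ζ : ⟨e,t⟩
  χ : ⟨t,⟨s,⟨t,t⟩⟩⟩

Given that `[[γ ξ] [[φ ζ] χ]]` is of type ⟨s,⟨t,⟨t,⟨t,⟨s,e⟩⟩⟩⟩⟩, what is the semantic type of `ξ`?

[[γ ξ] [[φ ζ] χ]] must have type ⟨s,⟨t,⟨t,⟨t,⟨s,e⟩⟩⟩⟩⟩. The sister [[φ ζ] χ] has type ⟨s,⟨t,t⟩⟩; that is not a function onto ⟨s,⟨t,⟨t,⟨t,⟨s,e⟩⟩⟩⟩⟩, so [γ ξ] must be the functor, of type ⟨⟨s,⟨t,t⟩⟩,⟨s,⟨t,⟨t,⟨t,⟨s,e⟩⟩⟩⟩⟩⟩.
[γ ξ] must have type ⟨⟨s,⟨t,t⟩⟩,⟨s,⟨t,⟨t,⟨t,⟨s,e⟩⟩⟩⟩⟩⟩. The sister γ has type ⟨s,t⟩; that is not a function onto ⟨⟨s,⟨t,t⟩⟩,⟨s,⟨t,⟨t,⟨t,⟨s,e⟩⟩⟩⟩⟩⟩, so ξ must be the functor, of type ⟨⟨s,t⟩,⟨⟨s,⟨t,t⟩⟩,⟨s,⟨t,⟨t,⟨t,⟨s,e⟩⟩⟩⟩⟩⟩⟩.

⟨⟨s,t⟩,⟨⟨s,⟨t,t⟩⟩,⟨s,⟨t,⟨t,⟨t,⟨s,e⟩⟩⟩⟩⟩⟩⟩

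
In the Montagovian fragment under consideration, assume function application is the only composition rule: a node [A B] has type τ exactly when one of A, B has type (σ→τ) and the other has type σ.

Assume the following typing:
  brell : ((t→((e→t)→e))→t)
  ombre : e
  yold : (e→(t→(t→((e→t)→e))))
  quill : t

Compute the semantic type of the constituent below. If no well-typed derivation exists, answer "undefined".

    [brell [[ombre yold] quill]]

t

[ombre yold]: functor yold : (e→(t→(t→((e→t)→e)))), argument ombre : e; result (t→(t→((e→t)→e))).
[[ombre yold] quill]: functor [ombre yold] : (t→(t→((e→t)→e))), argument quill : t; result (t→((e→t)→e)).
[brell [[ombre yold] quill]]: functor brell : ((t→((e→t)→e))→t), argument [[ombre yold] quill] : (t→((e→t)→e)); result t.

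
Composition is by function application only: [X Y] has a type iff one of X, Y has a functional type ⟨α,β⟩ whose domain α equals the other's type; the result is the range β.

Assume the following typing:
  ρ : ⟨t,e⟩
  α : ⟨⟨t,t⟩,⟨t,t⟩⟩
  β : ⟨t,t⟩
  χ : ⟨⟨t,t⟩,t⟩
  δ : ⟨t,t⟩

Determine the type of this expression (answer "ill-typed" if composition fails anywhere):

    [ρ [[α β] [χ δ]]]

[α β]: ⟨⟨t,t⟩,⟨t,t⟩⟩ applied to ⟨t,t⟩ yields ⟨t,t⟩.
[χ δ]: ⟨⟨t,t⟩,t⟩ applied to ⟨t,t⟩ yields t.
[[α β] [χ δ]]: ⟨t,t⟩ applied to t yields t.
[ρ [[α β] [χ δ]]]: ⟨t,e⟩ applied to t yields e.

e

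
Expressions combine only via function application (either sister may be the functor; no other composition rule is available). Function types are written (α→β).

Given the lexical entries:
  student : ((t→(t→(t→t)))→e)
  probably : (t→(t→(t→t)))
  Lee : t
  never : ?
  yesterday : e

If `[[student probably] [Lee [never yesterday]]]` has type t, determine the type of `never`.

[[student probably] [Lee [never yesterday]]] is required to be t. [student probably] : e cannot yield t as functor, so [Lee [never yesterday]] : (e→t).
[Lee [never yesterday]] is required to be (e→t). Lee : t cannot yield (e→t) as functor, so [never yesterday] : (t→(e→t)).
[never yesterday] is required to be (t→(e→t)). yesterday : e cannot yield (t→(e→t)) as functor, so never : (e→(t→(e→t))).

(e→(t→(e→t)))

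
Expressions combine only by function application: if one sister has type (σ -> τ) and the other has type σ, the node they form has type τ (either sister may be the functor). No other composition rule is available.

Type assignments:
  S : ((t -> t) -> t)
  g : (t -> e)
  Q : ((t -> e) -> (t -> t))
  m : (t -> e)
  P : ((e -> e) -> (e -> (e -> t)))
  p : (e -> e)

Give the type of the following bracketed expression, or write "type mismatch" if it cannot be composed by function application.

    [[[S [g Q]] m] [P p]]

[g Q]: ((t -> e) -> (t -> t)) applied to (t -> e) yields (t -> t).
[S [g Q]]: ((t -> t) -> t) applied to (t -> t) yields t.
[[S [g Q]] m]: (t -> e) applied to t yields e.
[P p]: ((e -> e) -> (e -> (e -> t))) applied to (e -> e) yields (e -> (e -> t)).
[[[S [g Q]] m] [P p]]: (e -> (e -> t)) applied to e yields (e -> t).

(e -> t)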